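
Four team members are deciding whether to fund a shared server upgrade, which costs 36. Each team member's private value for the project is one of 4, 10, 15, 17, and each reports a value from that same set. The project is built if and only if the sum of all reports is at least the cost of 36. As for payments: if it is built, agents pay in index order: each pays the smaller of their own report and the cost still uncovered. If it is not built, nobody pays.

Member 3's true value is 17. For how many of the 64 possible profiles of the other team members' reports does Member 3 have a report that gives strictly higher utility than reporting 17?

Others report (4, 4, 15): truth gives 0; report 15 gives 2 > 0. Violating.
Others report (4, 4, 17): truth gives 0; report 15 gives 2 > 0. Violating.
Others report (4, 10, 10): truth gives 0; report 15 gives 2 > 0. Violating.
Others report (4, 10, 15): truth gives 0; report 10 gives 7 > 0. Violating.
Others report (4, 4, 4): truth gives 0; no alternative beats it.
Others report (4, 4, 10): truth gives 0; no alternative beats it.
(Checking all 64 profiles: 44 have a profitable deviation, 20 do not.)

44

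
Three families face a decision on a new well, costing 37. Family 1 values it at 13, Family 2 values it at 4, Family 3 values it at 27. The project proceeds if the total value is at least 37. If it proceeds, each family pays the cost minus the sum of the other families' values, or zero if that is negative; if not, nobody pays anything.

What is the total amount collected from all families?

26

Total value 44 ≥ cost 37, so it is built.
Family 1: others sum to 31; max(0, 37 - 31) = 6.
Family 2: others sum to 40; max(0, 37 - 40) = 0.
Family 3: others sum to 17; max(0, 37 - 17) = 20.
Total collected = 6 + 0 + 20 = 26.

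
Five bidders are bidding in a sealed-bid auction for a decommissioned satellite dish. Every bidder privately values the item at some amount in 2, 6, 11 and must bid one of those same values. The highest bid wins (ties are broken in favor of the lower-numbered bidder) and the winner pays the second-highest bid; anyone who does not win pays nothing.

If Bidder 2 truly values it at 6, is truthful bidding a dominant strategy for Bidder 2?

Check each profile of the others' bids and compare truth against every alternative bid.
Others bid (2, 2, 2, 2): truth gives 4, best alternative gives 4.
Others bid (2, 2, 2, 6): truth gives 0, best alternative gives 0.
Others bid (2, 2, 2, 11): truth gives 0, best alternative gives 0.
Others bid (2, 2, 6, 2): truth gives 0, best alternative gives 0.
Others bid (2, 2, 6, 6): truth gives 0, best alternative gives 0.
Others bid (2, 2, 6, 11): truth gives 0, best alternative gives 0.
(Remaining 75 profiles checked similarly; truth is weakly best in each.)
In every case the truthful bid is at least as good as any alternative, so it is a dominant strategy.

Yes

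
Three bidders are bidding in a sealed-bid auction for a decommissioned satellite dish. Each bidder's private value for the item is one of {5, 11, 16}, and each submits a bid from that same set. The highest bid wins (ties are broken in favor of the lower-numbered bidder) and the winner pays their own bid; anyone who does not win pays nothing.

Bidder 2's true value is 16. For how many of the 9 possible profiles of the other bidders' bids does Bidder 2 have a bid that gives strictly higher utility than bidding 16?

Others bid (5, 5): truth gives 0; bid 11 gives 5 > 0. Violating.
Others bid (5, 11): truth gives 0; bid 11 gives 5 > 0. Violating.
Others bid (5, 16): truth gives 0; no alternative beats it.
Others bid (11, 5): truth gives 0; no alternative beats it.
(Checking all 9 profiles: 2 have a profitable deviation, 7 do not.)

2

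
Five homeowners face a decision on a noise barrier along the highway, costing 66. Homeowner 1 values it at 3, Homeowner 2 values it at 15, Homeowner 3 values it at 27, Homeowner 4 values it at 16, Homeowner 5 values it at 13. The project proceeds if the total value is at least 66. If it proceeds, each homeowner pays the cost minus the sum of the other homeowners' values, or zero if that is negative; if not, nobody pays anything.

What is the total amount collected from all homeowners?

Total value 74 ≥ cost 66, so it is built.
Homeowner 1: others sum to 71; max(0, 66 - 71) = 0.
Homeowner 2: others sum to 59; max(0, 66 - 59) = 7.
Homeowner 3: others sum to 47; max(0, 66 - 47) = 19.
Homeowner 4: others sum to 58; max(0, 66 - 58) = 8.
Homeowner 5: others sum to 61; max(0, 66 - 61) = 5.
Total collected = 0 + 7 + 19 + 8 + 5 = 39.

39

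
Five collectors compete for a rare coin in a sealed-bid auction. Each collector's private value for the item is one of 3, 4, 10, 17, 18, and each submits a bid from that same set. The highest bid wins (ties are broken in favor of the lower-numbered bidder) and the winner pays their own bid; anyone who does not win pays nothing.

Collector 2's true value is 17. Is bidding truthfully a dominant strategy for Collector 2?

No

Consider the case where Collector 1 bids 3, Collector 3 bids 3, Collector 4 bids 3 and Collector 5 bids 3.
Truthful bid 17: wins, pays 17, utility 17 - 17 = 0.
Bid 4 instead: wins, pays 4, utility 17 - 4 = 13.
Since 13 > 0, bidding 4 is strictly better here, so truthful bidding is not dominant.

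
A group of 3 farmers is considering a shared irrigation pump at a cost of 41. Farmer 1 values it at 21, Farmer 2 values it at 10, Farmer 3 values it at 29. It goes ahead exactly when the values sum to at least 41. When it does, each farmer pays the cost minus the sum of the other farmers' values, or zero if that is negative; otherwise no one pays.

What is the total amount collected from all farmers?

12

Total value 60 ≥ cost 41, so it is built.
Farmer 1: others sum to 39; max(0, 41 - 39) = 2.
Farmer 2: others sum to 50; max(0, 41 - 50) = 0.
Farmer 3: others sum to 31; max(0, 41 - 31) = 10.
Total collected = 2 + 0 + 10 = 12.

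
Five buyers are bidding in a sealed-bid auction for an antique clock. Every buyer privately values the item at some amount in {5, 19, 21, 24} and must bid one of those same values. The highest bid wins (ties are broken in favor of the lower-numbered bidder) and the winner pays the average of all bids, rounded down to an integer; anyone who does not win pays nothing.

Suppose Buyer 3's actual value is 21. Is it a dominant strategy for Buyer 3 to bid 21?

No

Consider the case where Buyer 1 bids 5, Buyer 2 bids 5, Buyer 4 bids 5 and Buyer 5 bids 5.
Truthful bid 21: wins, pays 8, utility 21 - 8 = 13.
Bid 19 instead: wins, pays 7, utility 21 - 7 = 14.
Since 14 > 13, bidding 19 is strictly better here, so truthful bidding is not dominant.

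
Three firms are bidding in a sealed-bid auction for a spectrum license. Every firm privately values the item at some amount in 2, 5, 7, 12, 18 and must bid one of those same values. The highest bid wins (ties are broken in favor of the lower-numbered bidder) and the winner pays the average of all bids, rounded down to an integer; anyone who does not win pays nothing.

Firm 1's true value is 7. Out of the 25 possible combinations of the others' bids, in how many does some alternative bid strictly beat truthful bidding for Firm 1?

1

Others bid (2, 2): truth gives 4; bid 2 gives 5 > 4. Violating.
Others bid (2, 5): truth gives 3; no alternative beats it.
Others bid (2, 7): truth gives 2; no alternative beats it.
(Checking all 25 profiles: 1 has a profitable deviation, 24 do not.)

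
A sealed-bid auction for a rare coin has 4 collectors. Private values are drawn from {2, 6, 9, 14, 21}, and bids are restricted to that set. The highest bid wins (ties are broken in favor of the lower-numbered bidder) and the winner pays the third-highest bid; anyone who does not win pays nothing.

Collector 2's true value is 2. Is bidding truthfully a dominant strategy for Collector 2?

Yes

Check each profile of the others' bids and compare truth against every alternative bid.
Others bid (2, 6, 6): truth gives 0, best alternative gives -4.
Others bid (2, 2, 2): truth gives 0, best alternative gives 0.
Others bid (2, 2, 6): truth gives 0, best alternative gives 0.
Others bid (2, 2, 9): truth gives 0, best alternative gives 0.
Others bid (2, 2, 14): truth gives 0, best alternative gives 0.
Others bid (2, 2, 21): truth gives 0, best alternative gives 0.
(Remaining 119 profiles checked similarly; truth is weakly best in each.)
In every case the truthful bid is at least as good as any alternative, so it is a dominant strategy.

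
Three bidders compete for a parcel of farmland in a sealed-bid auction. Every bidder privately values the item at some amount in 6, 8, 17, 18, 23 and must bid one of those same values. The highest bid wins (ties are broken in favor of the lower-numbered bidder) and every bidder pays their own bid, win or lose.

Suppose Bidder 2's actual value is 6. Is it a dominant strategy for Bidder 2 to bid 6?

Consider the case where Bidder 1 bids 6 and Bidder 3 bids 6.
Truthful bid 6: loses but pays 6, utility -6.
Bid 8 instead: wins, pays 8, utility 6 - 8 = -2.
Since -2 > -6, bidding 8 is strictly better here, so truthful bidding is not dominant.

No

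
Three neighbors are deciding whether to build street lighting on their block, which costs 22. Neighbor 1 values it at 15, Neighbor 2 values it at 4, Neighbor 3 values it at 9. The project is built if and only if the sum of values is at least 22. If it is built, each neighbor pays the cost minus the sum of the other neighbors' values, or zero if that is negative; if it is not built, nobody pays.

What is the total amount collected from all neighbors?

Total value 28 ≥ cost 22, so it is built.
Neighbor 1: others sum to 13; max(0, 22 - 13) = 9.
Neighbor 2: others sum to 24; max(0, 22 - 24) = 0.
Neighbor 3: others sum to 19; max(0, 22 - 19) = 3.
Total collected = 9 + 0 + 3 = 12.

12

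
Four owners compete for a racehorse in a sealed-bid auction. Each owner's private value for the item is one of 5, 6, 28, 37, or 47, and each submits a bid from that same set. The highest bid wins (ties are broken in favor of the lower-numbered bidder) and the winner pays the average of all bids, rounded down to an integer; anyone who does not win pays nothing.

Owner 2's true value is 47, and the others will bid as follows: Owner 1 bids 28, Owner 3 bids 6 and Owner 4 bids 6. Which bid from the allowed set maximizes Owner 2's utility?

37

Bid 5: loses, pays 0, utility 0.
Bid 6: loses, pays 0, utility 0.
Bid 28: loses, pays 0, utility 0.
Bid 37: wins, pays 19, utility 47 - 19 = 28.
Bid 47: wins, pays 21, utility 47 - 21 = 26.
The best choice is 37 with utility 28.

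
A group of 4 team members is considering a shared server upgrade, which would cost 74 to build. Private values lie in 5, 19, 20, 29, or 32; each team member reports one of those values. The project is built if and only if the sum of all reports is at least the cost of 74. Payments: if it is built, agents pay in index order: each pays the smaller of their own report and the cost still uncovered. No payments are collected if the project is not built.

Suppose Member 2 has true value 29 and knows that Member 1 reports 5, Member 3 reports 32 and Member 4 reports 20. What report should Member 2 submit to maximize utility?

Report 5: project not built, utility 0.
Report 19: project built, pays 19, utility 29 - 19 = 10.
Report 20: project built, pays 20, utility 29 - 20 = 9.
Report 29: project built, pays 29, utility 29 - 29 = 0.
Report 32: project built, pays 32, utility 29 - 32 = -3.
The best choice is 19 with utility 10.

19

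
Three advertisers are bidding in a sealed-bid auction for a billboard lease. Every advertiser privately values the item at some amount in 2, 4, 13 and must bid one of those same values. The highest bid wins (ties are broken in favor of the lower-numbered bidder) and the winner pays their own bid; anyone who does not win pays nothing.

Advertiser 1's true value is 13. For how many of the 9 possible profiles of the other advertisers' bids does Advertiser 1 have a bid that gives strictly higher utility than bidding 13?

Others bid (2, 2): truth gives 0; bid 2 gives 11 > 0. Violating.
Others bid (2, 4): truth gives 0; bid 4 gives 9 > 0. Violating.
Others bid (4, 2): truth gives 0; bid 4 gives 9 > 0. Violating.
Others bid (4, 4): truth gives 0; bid 4 gives 9 > 0. Violating.
Others bid (2, 13): truth gives 0; no alternative beats it.
Others bid (4, 13): truth gives 0; no alternative beats it.
(Checking all 9 profiles: 4 have a profitable deviation, 5 do not.)

4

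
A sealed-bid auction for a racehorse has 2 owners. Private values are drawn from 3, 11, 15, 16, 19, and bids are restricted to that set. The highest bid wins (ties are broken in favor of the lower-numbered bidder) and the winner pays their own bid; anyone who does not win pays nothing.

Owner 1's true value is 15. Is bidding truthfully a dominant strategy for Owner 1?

Consider the case where Owner 2 bids 3.
Truthful bid 15: wins, pays 15, utility 15 - 15 = 0.
Bid 3 instead: wins, pays 3, utility 15 - 3 = 12.
Since 12 > 0, bidding 3 is strictly better here, so truthful bidding is not dominant.

No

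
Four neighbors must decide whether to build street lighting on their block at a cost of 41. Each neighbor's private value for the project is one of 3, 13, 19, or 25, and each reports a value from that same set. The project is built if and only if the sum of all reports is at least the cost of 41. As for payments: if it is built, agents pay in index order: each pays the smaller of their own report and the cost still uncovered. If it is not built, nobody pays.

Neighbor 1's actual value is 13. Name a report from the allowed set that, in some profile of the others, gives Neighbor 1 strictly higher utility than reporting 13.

3

Suppose Neighbor 2 reports 3, Neighbor 3 reports 13 and Neighbor 4 reports 25.
Report 13: project built, pays 13, utility 13 - 13 = 0.
Report 3: project built, pays 3, utility 13 - 3 = 10.
So reporting 3 beats truth here (10 > 0).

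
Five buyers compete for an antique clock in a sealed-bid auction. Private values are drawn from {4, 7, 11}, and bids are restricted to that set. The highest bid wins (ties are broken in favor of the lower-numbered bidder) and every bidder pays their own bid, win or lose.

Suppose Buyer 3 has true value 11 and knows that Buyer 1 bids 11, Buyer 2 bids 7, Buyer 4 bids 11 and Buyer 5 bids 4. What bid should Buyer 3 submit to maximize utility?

4

Bid 4: loses but pays 4, utility -4.
Bid 7: loses but pays 7, utility -7.
Bid 11: loses but pays 11, utility -11.
The best choice is 4 with utility -4.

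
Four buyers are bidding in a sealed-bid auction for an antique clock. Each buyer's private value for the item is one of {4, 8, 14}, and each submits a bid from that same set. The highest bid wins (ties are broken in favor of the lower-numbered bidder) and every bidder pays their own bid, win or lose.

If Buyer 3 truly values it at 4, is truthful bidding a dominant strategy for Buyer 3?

Check each profile of the others' bids and compare truth against every alternative bid.
Others bid (4, 4, 14): truth gives -4, best alternative gives -8.
Others bid (4, 8, 4): truth gives -4, best alternative gives -8.
Others bid (4, 8, 8): truth gives -4, best alternative gives -8.
Others bid (4, 8, 14): truth gives -4, best alternative gives -8.
Others bid (4, 14, 4): truth gives -4, best alternative gives -8.
Others bid (4, 14, 8): truth gives -4, best alternative gives -8.
(Remaining 21 profiles checked similarly; truth is weakly best in each.)
In every case the truthful bid is at least as good as any alternative, so it is a dominant strategy.

Yes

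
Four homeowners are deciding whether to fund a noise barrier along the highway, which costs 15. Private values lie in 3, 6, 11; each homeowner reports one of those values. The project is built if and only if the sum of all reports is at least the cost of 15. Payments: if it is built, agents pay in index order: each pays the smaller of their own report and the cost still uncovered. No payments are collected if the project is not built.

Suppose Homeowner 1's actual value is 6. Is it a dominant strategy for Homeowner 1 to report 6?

Consider the case where Homeowner 2 reports 3, Homeowner 3 reports 3 and Homeowner 4 reports 6.
Truthful report 6: project built, pays 6, utility 6 - 6 = 0.
Report 3 instead: project built, pays 3, utility 6 - 3 = 3.
Since 3 > 0, reporting 3 is strictly better here, so truthful reporting is not dominant.

No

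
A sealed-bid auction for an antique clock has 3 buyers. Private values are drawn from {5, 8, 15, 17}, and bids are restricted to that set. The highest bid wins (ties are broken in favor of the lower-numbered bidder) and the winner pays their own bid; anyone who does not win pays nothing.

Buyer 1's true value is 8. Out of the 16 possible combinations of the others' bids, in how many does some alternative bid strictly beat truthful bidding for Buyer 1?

Others bid (5, 5): truth gives 0; bid 5 gives 3 > 0. Violating.
Others bid (5, 8): truth gives 0; no alternative beats it.
Others bid (5, 15): truth gives 0; no alternative beats it.
(Checking all 16 profiles: 1 has a profitable deviation, 15 do not.)

1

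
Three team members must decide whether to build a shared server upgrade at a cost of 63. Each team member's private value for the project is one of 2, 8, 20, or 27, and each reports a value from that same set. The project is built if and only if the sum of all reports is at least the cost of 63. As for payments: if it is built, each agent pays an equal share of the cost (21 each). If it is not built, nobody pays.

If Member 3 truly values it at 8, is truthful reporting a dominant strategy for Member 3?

Yes

Check each profile of the others' reports and compare truth against every alternative report.
Others report (2, 2): truth gives 0, best alternative gives 0.
Others report (2, 8): truth gives 0, best alternative gives 0.
Others report (2, 20): truth gives 0, best alternative gives 0.
Others report (2, 27): truth gives 0, best alternative gives 0.
Others report (8, 2): truth gives 0, best alternative gives 0.
Others report (8, 8): truth gives 0, best alternative gives 0.
(Remaining 10 profiles checked similarly; truth is weakly best in each.)
In every case the truthful report is at least as good as any alternative, so it is a dominant strategy.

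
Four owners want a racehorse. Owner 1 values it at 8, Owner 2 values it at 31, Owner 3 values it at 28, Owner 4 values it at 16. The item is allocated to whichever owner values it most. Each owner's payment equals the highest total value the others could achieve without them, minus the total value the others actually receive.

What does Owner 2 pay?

28

Owner 2 has the highest value and receives the item.
Without Owner 2, the item would go to the next-highest value, 28, so the others could achieve 28.
With Owner 2 present and winning, the others receive nothing, so their total is 0.
Payment = 28 - 0 = 28.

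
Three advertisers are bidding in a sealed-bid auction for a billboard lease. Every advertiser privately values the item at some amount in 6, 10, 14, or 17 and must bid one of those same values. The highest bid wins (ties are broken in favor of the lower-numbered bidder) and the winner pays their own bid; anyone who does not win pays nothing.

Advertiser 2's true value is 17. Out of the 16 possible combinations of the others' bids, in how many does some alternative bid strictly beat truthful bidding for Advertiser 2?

6

Others bid (6, 6): truth gives 0; bid 10 gives 7 > 0. Violating.
Others bid (6, 10): truth gives 0; bid 10 gives 7 > 0. Violating.
Others bid (6, 14): truth gives 0; bid 14 gives 3 > 0. Violating.
Others bid (10, 6): truth gives 0; bid 14 gives 3 > 0. Violating.
Others bid (6, 17): truth gives 0; no alternative beats it.
Others bid (10, 17): truth gives 0; no alternative beats it.
(Checking all 16 profiles: 6 have a profitable deviation, 10 do not.)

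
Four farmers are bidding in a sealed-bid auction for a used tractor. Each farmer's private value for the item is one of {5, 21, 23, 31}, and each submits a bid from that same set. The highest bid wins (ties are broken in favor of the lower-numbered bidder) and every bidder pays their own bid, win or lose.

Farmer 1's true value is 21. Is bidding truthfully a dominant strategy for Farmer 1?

No

Consider the case where Farmer 2 bids 5, Farmer 3 bids 5 and Farmer 4 bids 5.
Truthful bid 21: wins, pays 21, utility 21 - 21 = 0.
Bid 5 instead: wins, pays 5, utility 21 - 5 = 16.
Since 16 > 0, bidding 5 is strictly better here, so truthful bidding is not dominant.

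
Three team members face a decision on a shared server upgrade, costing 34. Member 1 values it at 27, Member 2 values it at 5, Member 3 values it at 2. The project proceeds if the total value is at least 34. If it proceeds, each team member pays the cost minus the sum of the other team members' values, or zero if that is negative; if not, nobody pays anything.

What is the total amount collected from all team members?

Total value 34 ≥ cost 34, so it is built.
Member 1: others sum to 7; max(0, 34 - 7) = 27.
Member 2: others sum to 29; max(0, 34 - 29) = 5.
Member 3: others sum to 32; max(0, 34 - 32) = 2.
Total collected = 27 + 5 + 2 = 34.

34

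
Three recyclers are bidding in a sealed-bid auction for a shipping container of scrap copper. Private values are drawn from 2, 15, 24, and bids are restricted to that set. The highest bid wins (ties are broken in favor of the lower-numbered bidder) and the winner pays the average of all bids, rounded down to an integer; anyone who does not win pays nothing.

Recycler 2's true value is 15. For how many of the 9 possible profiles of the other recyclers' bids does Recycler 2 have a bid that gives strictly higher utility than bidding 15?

Others bid (15, 2): truth gives 0; bid 24 gives 2 > 0. Violating.
Others bid (2, 2): truth gives 9; no alternative beats it.
Others bid (2, 15): truth gives 5; no alternative beats it.
(Checking all 9 profiles: 1 has a profitable deviation, 8 do not.)

1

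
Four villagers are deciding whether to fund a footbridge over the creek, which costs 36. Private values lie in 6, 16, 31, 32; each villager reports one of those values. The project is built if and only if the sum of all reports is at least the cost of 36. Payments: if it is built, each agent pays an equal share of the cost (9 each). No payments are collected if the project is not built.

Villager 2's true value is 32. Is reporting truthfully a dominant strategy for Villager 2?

Check each profile of the others' reports and compare truth against every alternative report.
Others report (6, 6, 6): truth gives 23, best alternative gives 23.
Others report (6, 6, 16): truth gives 23, best alternative gives 23.
Others report (6, 6, 31): truth gives 23, best alternative gives 23.
Others report (6, 6, 32): truth gives 23, best alternative gives 23.
Others report (6, 16, 6): truth gives 23, best alternative gives 23.
Others report (6, 16, 16): truth gives 23, best alternative gives 23.
(Remaining 58 profiles checked similarly; truth is weakly best in each.)
In every case the truthful report is at least as good as any alternative, so it is a dominant strategy.

Yes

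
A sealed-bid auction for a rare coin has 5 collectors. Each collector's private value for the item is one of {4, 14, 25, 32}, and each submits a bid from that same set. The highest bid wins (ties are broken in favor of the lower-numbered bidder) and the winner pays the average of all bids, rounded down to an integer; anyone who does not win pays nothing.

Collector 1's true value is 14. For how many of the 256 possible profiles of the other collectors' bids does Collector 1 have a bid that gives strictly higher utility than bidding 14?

5

Others bid (4, 4, 4, 4): truth gives 8; bid 4 gives 10 > 8. Violating.
Others bid (4, 4, 4, 25): truth gives 0; bid 25 gives 2 > 0. Violating.
Others bid (4, 4, 25, 4): truth gives 0; bid 25 gives 2 > 0. Violating.
Others bid (4, 25, 4, 4): truth gives 0; bid 25 gives 2 > 0. Violating.
Others bid (4, 4, 4, 14): truth gives 6; no alternative beats it.
Others bid (4, 4, 4, 32): truth gives 0; no alternative beats it.
(Checking all 256 profiles: 5 have a profitable deviation, 251 do not.)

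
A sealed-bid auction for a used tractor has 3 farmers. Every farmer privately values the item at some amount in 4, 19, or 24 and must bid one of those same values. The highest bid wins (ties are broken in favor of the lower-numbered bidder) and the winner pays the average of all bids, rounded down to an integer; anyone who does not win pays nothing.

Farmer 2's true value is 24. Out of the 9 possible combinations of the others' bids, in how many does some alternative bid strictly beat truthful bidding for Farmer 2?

2

Others bid (4, 4): truth gives 14; bid 19 gives 15 > 14. Violating.
Others bid (4, 19): truth gives 9; bid 19 gives 10 > 9. Violating.
Others bid (4, 24): truth gives 7; no alternative beats it.
Others bid (19, 4): truth gives 9; no alternative beats it.
(Checking all 9 profiles: 2 have a profitable deviation, 7 do not.)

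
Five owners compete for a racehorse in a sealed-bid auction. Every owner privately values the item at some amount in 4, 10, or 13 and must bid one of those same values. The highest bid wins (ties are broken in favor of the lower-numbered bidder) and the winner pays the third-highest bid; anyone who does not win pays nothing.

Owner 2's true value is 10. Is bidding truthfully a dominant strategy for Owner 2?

No

Consider the case where Owner 1 bids 4, Owner 3 bids 4, Owner 4 bids 4 and Owner 5 bids 13.
Truthful bid 10: loses, pays 0, utility 0.
Bid 13 instead: wins, pays 4, utility 10 - 4 = 6.
Since 6 > 0, bidding 13 is strictly better here, so truthful bidding is not dominant.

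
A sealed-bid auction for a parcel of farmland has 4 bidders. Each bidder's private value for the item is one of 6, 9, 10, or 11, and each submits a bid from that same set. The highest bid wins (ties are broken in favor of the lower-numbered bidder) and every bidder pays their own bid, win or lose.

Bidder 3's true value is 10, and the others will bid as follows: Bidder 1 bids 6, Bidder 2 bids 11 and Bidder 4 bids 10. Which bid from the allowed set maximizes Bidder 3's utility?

Bid 6: loses but pays 6, utility -6.
Bid 9: loses but pays 9, utility -9.
Bid 10: loses but pays 10, utility -10.
Bid 11: loses but pays 11, utility -11.
The best choice is 6 with utility -6.

6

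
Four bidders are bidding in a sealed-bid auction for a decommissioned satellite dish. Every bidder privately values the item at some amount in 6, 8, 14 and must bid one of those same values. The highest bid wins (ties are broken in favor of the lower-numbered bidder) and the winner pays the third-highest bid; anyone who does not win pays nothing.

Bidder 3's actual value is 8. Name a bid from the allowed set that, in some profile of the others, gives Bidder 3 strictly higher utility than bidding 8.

14

Suppose Bidder 1 bids 6, Bidder 2 bids 6 and Bidder 4 bids 14.
Bid 8: loses, pays 0, utility 0.
Bid 14: wins, pays 6, utility 8 - 6 = 2.
So bidding 14 beats truth here (2 > 0).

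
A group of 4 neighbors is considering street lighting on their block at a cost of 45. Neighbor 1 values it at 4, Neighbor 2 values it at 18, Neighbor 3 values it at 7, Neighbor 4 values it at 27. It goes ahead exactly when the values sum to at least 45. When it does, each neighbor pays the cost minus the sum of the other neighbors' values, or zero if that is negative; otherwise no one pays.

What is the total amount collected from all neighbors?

23

Total value 56 ≥ cost 45, so it is built.
Neighbor 1: others sum to 52; max(0, 45 - 52) = 0.
Neighbor 2: others sum to 38; max(0, 45 - 38) = 7.
Neighbor 3: others sum to 49; max(0, 45 - 49) = 0.
Neighbor 4: others sum to 29; max(0, 45 - 29) = 16.
Total collected = 0 + 7 + 0 + 16 = 23.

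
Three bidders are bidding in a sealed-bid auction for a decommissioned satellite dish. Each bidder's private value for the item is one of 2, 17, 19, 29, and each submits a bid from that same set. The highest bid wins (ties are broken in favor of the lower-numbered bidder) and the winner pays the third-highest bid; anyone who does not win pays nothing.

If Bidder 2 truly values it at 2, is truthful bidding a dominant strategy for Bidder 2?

Yes

Check each profile of the others' bids and compare truth against every alternative bid.
Others bid (2, 2): truth gives 0, best alternative gives 0.
Others bid (2, 17): truth gives 0, best alternative gives 0.
Others bid (2, 19): truth gives 0, best alternative gives 0.
Others bid (2, 29): truth gives 0, best alternative gives 0.
Others bid (17, 2): truth gives 0, best alternative gives 0.
Others bid (17, 17): truth gives 0, best alternative gives 0.
(Remaining 10 profiles checked similarly; truth is weakly best in each.)
In every case the truthful bid is at least as good as any alternative, so it is a dominant strategy.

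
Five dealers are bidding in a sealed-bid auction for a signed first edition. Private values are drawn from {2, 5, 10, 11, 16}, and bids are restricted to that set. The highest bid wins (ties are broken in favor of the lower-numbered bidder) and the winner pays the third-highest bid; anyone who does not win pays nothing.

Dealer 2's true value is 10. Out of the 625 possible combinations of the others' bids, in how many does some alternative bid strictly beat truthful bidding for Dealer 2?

Others bid (2, 2, 2, 11): truth gives 0; bid 11 gives 8 > 0. Violating.
Others bid (2, 2, 2, 16): truth gives 0; bid 16 gives 8 > 0. Violating.
Others bid (2, 2, 5, 11): truth gives 0; bid 11 gives 5 > 0. Violating.
Others bid (2, 2, 5, 16): truth gives 0; bid 16 gives 5 > 0. Violating.
Others bid (2, 2, 2, 2): truth gives 8; no alternative beats it.
Others bid (2, 2, 2, 5): truth gives 8; no alternative beats it.
(Checking all 625 profiles: 64 have a profitable deviation, 561 do not.)

64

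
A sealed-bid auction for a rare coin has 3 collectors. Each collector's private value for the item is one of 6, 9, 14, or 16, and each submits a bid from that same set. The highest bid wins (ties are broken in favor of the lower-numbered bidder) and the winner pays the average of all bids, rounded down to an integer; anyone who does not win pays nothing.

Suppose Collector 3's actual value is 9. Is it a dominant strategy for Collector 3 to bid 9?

Yes

Check each profile of the others' bids and compare truth against every alternative bid.
Others bid (6, 6): truth gives 2, best alternative gives 1.
Others bid (6, 9): truth gives 0, best alternative gives 0.
Others bid (6, 14): truth gives 0, best alternative gives 0.
Others bid (6, 16): truth gives 0, best alternative gives 0.
Others bid (9, 6): truth gives 0, best alternative gives 0.
Others bid (9, 9): truth gives 0, best alternative gives 0.
(Remaining 10 profiles checked similarly; truth is weakly best in each.)
In every case the truthful bid is at least as good as any alternative, so it is a dominant strategy.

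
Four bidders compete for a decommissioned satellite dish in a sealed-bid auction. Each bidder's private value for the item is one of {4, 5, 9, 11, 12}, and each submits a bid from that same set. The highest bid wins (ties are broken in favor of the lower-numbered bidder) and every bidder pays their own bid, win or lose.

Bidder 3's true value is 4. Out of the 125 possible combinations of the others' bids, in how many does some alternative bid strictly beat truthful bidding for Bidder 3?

2

Others bid (4, 4, 4): truth gives -4; bid 5 gives -1 > -4. Violating.
Others bid (4, 4, 5): truth gives -4; bid 5 gives -1 > -4. Violating.
Others bid (4, 4, 9): truth gives -4; no alternative beats it.
Others bid (4, 4, 11): truth gives -4; no alternative beats it.
(Checking all 125 profiles: 2 have a profitable deviation, 123 do not.)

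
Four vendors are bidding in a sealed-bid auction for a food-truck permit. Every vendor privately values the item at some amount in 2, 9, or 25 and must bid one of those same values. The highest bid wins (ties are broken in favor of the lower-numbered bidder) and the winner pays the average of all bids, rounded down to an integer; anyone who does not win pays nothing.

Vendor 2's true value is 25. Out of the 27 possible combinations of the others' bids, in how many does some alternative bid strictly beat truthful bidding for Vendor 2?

4

Others bid (2, 2, 2): truth gives 18; bid 9 gives 22 > 18. Violating.
Others bid (2, 2, 9): truth gives 16; bid 9 gives 20 > 16. Violating.
Others bid (2, 9, 2): truth gives 16; bid 9 gives 20 > 16. Violating.
Others bid (2, 9, 9): truth gives 14; bid 9 gives 18 > 14. Violating.
Others bid (2, 2, 25): truth gives 12; no alternative beats it.
Others bid (2, 9, 25): truth gives 10; no alternative beats it.
(Checking all 27 profiles: 4 have a profitable deviation, 23 do not.)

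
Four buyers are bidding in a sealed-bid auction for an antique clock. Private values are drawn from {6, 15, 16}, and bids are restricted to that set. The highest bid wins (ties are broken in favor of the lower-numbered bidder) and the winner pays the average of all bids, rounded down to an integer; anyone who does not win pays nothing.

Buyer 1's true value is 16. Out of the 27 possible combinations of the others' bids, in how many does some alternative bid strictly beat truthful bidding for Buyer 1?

4

Others bid (6, 6, 6): truth gives 8; bid 6 gives 10 > 8. Violating.
Others bid (6, 15, 15): truth gives 3; bid 15 gives 4 > 3. Violating.
Others bid (15, 6, 15): truth gives 3; bid 15 gives 4 > 3. Violating.
Others bid (15, 15, 6): truth gives 3; bid 15 gives 4 > 3. Violating.
Others bid (6, 6, 15): truth gives 6; no alternative beats it.
Others bid (6, 6, 16): truth gives 5; no alternative beats it.
(Checking all 27 profiles: 4 have a profitable deviation, 23 do not.)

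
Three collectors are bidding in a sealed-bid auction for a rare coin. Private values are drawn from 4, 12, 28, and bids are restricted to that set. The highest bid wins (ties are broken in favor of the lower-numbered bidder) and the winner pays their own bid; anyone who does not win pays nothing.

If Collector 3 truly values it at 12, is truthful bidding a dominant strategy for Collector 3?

Yes

Check each profile of the others' bids and compare truth against every alternative bid.
Others bid (4, 4): truth gives 0, best alternative gives 0.
Others bid (4, 12): truth gives 0, best alternative gives 0.
Others bid (4, 28): truth gives 0, best alternative gives 0.
Others bid (12, 4): truth gives 0, best alternative gives 0.
Others bid (12, 12): truth gives 0, best alternative gives 0.
Others bid (12, 28): truth gives 0, best alternative gives 0.
(Remaining 3 profiles checked similarly; truth is weakly best in each.)
In every case the truthful bid is at least as good as any alternative, so it is a dominant strategy.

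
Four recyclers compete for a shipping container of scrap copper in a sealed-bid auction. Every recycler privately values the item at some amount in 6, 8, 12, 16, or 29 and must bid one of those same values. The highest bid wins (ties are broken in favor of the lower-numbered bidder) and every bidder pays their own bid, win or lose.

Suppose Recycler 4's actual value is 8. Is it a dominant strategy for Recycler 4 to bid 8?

No

Consider the case where Recycler 1 bids 6, Recycler 2 bids 6 and Recycler 3 bids 8.
Truthful bid 8: loses but pays 8, utility -8.
Bid 6 instead: loses but pays 6, utility -6.
Since -6 > -8, bidding 6 is strictly better here, so truthful bidding is not dominant.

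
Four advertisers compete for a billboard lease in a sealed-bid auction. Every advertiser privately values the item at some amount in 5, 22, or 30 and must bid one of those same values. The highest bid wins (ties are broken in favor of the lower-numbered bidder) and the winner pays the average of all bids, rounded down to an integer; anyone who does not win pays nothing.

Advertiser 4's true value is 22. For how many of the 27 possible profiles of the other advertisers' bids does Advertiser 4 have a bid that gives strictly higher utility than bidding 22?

Others bid (5, 5, 22): truth gives 0; bid 30 gives 7 > 0. Violating.
Others bid (5, 22, 5): truth gives 0; bid 30 gives 7 > 0. Violating.
Others bid (5, 22, 22): truth gives 0; bid 30 gives 3 > 0. Violating.
Others bid (22, 5, 5): truth gives 0; bid 30 gives 7 > 0. Violating.
Others bid (5, 5, 5): truth gives 13; no alternative beats it.
Others bid (5, 5, 30): truth gives 0; no alternative beats it.
(Checking all 27 profiles: 6 have a profitable deviation, 21 do not.)

6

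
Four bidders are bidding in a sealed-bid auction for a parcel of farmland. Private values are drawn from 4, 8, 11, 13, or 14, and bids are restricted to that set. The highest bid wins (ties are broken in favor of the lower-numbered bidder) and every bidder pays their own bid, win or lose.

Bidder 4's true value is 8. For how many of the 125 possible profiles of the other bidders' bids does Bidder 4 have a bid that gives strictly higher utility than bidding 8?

124

Others bid (4, 4, 8): truth gives -8; bid 11 gives -3 > -8. Violating.
Others bid (4, 4, 11): truth gives -8; bid 4 gives -4 > -8. Violating.
Others bid (4, 4, 13): truth gives -8; bid 4 gives -4 > -8. Violating.
Others bid (4, 4, 14): truth gives -8; bid 4 gives -4 > -8. Violating.
Others bid (4, 4, 4): truth gives 0; no alternative beats it.
(Checking all 125 profiles: 124 have a profitable deviation, 1 does not.)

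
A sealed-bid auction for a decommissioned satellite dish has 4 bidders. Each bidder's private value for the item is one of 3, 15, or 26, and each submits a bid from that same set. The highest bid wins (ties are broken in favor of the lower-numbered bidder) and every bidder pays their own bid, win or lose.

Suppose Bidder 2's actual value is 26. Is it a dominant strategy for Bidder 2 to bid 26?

Consider the case where Bidder 1 bids 3, Bidder 3 bids 3 and Bidder 4 bids 3.
Truthful bid 26: wins, pays 26, utility 26 - 26 = 0.
Bid 15 instead: wins, pays 15, utility 26 - 15 = 11.
Since 11 > 0, bidding 15 is strictly better here, so truthful bidding is not dominant.

No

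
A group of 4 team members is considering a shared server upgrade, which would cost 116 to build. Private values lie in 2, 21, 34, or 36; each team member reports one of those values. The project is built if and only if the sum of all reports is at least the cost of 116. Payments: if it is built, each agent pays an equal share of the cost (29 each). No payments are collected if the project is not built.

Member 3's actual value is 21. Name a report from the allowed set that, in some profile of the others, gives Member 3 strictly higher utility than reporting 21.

2

Suppose Member 1 reports 34, Member 2 reports 34 and Member 4 reports 34.
Report 21: project built, pays 29, utility 21 - 29 = -8.
Report 2: project not built, utility 0.
So reporting 2 beats truth here (0 > -8).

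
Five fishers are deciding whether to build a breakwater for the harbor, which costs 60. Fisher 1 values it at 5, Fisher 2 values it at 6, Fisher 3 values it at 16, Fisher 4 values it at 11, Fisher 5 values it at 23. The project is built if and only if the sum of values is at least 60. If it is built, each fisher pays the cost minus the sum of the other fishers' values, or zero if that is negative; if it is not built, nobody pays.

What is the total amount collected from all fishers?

Total value 61 ≥ cost 60, so it is built.
Fisher 1: others sum to 56; max(0, 60 - 56) = 4.
Fisher 2: others sum to 55; max(0, 60 - 55) = 5.
Fisher 3: others sum to 45; max(0, 60 - 45) = 15.
Fisher 4: others sum to 50; max(0, 60 - 50) = 10.
Fisher 5: others sum to 38; max(0, 60 - 38) = 22.
Total collected = 4 + 5 + 15 + 10 + 22 = 56.

56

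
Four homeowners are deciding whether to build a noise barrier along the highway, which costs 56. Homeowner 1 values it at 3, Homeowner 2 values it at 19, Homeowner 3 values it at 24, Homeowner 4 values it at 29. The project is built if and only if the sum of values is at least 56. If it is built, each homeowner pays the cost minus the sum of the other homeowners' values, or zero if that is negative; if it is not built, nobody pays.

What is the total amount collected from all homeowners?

15

Total value 75 ≥ cost 56, so it is built.
Homeowner 1: others sum to 72; max(0, 56 - 72) = 0.
Homeowner 2: others sum to 56; max(0, 56 - 56) = 0.
Homeowner 3: others sum to 51; max(0, 56 - 51) = 5.
Homeowner 4: others sum to 46; max(0, 56 - 46) = 10.
Total collected = 0 + 0 + 5 + 10 = 15.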